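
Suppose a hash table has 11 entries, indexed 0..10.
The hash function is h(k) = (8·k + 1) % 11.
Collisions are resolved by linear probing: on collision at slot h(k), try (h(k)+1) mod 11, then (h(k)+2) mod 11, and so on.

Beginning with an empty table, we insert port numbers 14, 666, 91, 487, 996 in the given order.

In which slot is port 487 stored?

6

14: h=3 → slot 3
666: h=5 → slot 5
91: h=3, probe 3,4 → slot 4
487: h=3, probe 3,4,5,6 → slot 6
996: h=5, probe 5,6,7 → slot 7
Table: [., ., ., 14, 91, 666, 487, 996, ., ., .]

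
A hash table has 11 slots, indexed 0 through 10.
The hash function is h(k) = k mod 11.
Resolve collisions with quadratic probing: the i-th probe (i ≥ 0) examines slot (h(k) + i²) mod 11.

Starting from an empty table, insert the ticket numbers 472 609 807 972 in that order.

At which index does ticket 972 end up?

8

472 hashes to 10; slot 10 is free -> place at 10.
609 hashes to 4; slot 4 is free -> place at 4.
807 hashes to 4; 4 taken -> place at 5.
972 hashes to 4; 4,5 taken -> place at 8.
Table: [., ., ., ., 609, 807, ., ., 972, ., 472]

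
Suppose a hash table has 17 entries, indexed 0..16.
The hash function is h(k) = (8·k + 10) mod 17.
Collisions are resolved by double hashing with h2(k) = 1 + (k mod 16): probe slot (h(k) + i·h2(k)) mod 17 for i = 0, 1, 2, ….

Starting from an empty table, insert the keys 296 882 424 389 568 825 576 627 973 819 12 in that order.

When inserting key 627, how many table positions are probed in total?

4

296: h=15 -> slot 15
882: h=11 -> slot 11
424: h=2 -> slot 2
389: h=11, h2=6, probe 11,0 -> slot 0
568: h=15, h2=9, probe 15,7 -> slot 7
825: h=14 -> slot 14
576: h=11, h2=1, probe 11,12 -> slot 12
627: h=11, h2=4, probe 11,15,2,6 -> slot 6
973: h=8 -> slot 8
819: h=0, h2=4, probe 0,4 -> slot 4
12: h=4, h2=13, probe 4,0,13 -> slot 13
Table: [389, ., 424, ., 819, ., 627, 568, 973, ., ., 882, 576, 12, 825, 296, .]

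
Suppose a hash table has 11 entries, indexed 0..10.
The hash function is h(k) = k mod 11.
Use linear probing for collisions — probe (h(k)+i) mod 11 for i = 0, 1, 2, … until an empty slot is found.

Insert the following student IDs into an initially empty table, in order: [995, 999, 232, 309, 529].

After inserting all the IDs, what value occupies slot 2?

309

995: h=5 => slot 5
999: h=9 => slot 9
232: h=1 => slot 1
309: h=1, probe 1,2 => slot 2
529: h=1, probe 1,2,3 => slot 3
Table: [—, 232, 309, 529, —, 995, —, —, —, 999, —]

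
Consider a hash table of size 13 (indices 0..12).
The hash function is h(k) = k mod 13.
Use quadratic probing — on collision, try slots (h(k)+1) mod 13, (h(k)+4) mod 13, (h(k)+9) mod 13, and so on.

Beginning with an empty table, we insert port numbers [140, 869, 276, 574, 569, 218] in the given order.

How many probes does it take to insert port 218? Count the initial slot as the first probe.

140: h=10 → slot 10
869: h=11 → slot 11
276: h=3 → slot 3
574: h=2 → slot 2
569: h=10, probe 10,11,1 → slot 1
218: h=10, probe 10,11,1,6 → slot 6
Table: [—, 569, 574, 276, —, —, 218, —, —, —, 140, 869, —]

4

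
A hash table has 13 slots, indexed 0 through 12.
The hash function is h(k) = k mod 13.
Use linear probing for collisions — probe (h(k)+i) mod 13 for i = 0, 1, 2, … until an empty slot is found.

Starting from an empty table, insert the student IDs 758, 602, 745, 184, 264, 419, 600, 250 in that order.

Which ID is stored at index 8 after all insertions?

Insert 758: h=4, slot 4 empty → index 4.
Insert 602: h=4, slot 4 occupied → index 5.
Insert 745: h=4, slots 4,5 occupied → index 6.
Insert 184: h=2, slot 2 empty → index 2.
Insert 264: h=4, slots 4,5,6 occupied → index 7.
Insert 419: h=3, slot 3 empty → index 3.
Insert 600: h=2, slots 2,3,4,5,6,7 occupied → index 8.
Insert 250: h=3, slots 3,4,5,6,7,8 occupied → index 9.
Table: [∅, ∅, 184, 419, 758, 602, 745, 264, 600, 250, ∅, ∅, ∅]

600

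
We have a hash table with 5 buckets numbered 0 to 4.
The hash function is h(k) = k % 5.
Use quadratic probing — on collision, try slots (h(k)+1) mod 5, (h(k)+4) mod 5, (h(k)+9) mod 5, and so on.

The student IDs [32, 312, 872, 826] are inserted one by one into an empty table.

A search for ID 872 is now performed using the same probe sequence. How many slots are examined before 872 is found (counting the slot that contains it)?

3

32 hashes to 2; slot 2 is free => place at 2.
312 hashes to 2; 2 taken => place at 3.
872 hashes to 2; 2,3 taken => place at 1.
826 hashes to 1; 1,2 taken => place at 0.
Table: [826, 872, 32, 312, _]
Lookup 872: h=2, probe 2,3,1 → found at 1.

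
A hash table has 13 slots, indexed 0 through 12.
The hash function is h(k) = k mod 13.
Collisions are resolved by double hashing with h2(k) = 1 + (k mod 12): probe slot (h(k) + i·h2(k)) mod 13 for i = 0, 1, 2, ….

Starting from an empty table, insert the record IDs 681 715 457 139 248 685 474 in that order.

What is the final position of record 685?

11

Insert 681: h=5, slot 5 empty → index 5.
Insert 715: h=0, slot 0 empty → index 0.
Insert 457: h=2, slot 2 empty → index 2.
Insert 139: h=9, slot 9 empty → index 9.
Insert 248: h=1, slot 1 empty → index 1.
Insert 685: h=9, h2=2, slot 9 occupied → index 11.
Insert 474: h=6, slot 6 empty → index 6.
Table: [715, 248, 457, ∅, ∅, 681, 474, ∅, ∅, 139, ∅, 685, ∅]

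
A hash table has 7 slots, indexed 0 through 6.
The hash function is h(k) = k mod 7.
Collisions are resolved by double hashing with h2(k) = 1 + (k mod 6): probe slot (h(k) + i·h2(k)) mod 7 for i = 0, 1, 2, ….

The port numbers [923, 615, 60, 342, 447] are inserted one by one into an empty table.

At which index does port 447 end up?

1

Insert 923: h=6, slot 6 empty => index 6.
Insert 615: h=6, h2=4, slot 6 occupied => index 3.
Insert 60: h=4, slot 4 empty => index 4.
Insert 342: h=6, h2=1, slot 6 occupied => index 0.
Insert 447: h=6, h2=4, slots 6,3,0,4 occupied => index 1.
Table: [342, 447, ., 615, 60, ., 923]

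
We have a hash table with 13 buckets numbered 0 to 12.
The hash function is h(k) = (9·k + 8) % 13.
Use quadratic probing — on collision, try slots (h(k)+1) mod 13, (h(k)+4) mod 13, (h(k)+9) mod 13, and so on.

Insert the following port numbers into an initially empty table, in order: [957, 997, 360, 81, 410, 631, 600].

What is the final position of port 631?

7

Insert 957: h=2, slot 2 empty -> index 2.
Insert 997: h=11, slot 11 empty -> index 11.
Insert 360: h=11, slot 11 occupied -> index 12.
Insert 81: h=9, slot 9 empty -> index 9.
Insert 410: h=6, slot 6 empty -> index 6.
Insert 631: h=6, slot 6 occupied -> index 7.
Insert 600: h=0, slot 0 empty -> index 0.
Table: [600, ., 957, ., ., ., 410, 631, ., 81, ., 997, 360]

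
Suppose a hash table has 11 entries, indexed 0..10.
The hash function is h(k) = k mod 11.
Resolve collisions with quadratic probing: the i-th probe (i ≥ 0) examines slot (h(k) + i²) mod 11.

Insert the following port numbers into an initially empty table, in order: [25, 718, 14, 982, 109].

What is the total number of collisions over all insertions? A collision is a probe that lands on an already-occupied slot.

25 hashes to 3; slot 3 is free => place at 3.
718 hashes to 3; 3 taken => place at 4.
14 hashes to 3; 3,4 taken => place at 7.
982 hashes to 3; 3,4,7 taken => place at 1.
109 hashes to 10; slot 10 is free => place at 10.
Table: [∅, 982, ∅, 25, 718, ∅, ∅, 14, ∅, ∅, 109]

6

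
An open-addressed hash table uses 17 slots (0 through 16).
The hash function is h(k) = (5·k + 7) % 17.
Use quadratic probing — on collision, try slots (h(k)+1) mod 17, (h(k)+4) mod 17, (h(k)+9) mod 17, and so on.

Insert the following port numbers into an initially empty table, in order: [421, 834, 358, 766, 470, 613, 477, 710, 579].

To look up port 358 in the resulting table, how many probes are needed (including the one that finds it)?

2

421: h=4 => slot 4
834: h=12 => slot 12
358: h=12, probe 12,13 => slot 13
766: h=12, probe 12,13,16 => slot 16
470: h=11 => slot 11
613: h=12, probe 12,13,16,4,11,3 => slot 3
477: h=12, probe 12,13,16,4,11,3,14 => slot 14
710: h=4, probe 4,5 => slot 5
579: h=12, probe 12,13,16,4,11,3,14,10 => slot 10
Table: [-, -, -, 613, 421, 710, -, -, -, -, 579, 470, 834, 358, 477, -, 766]
Lookup 358: h=12, probe 12,13 → found at 13.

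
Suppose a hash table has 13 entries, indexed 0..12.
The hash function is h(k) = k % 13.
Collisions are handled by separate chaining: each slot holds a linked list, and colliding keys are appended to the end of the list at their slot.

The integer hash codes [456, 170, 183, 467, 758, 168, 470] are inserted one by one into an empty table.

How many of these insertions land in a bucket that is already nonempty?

3

456 → bucket 1
170 → bucket 1 (collision)
183 → bucket 1 (collision)
467 → bucket 12
758 → bucket 4
168 → bucket 12 (collision)
470 → bucket 2
Final buckets:
0: .
1: 456 -> 170 -> 183
2: 470
3: .
4: 758
5: .
6: .
7: .
8: .
9: .
10: .
11: .
12: 467 -> 168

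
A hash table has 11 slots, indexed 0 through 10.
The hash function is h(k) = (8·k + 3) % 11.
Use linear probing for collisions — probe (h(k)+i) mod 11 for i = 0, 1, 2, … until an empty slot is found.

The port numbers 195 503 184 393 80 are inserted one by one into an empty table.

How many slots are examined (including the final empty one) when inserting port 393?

195 hashes to 1; slot 1 is free => place at 1.
503 hashes to 1; 1 taken => place at 2.
184 hashes to 1; 1,2 taken => place at 3.
393 hashes to 1; 1,2,3 taken => place at 4.
80 hashes to 5; slot 5 is free => place at 5.
Table: [∅, 195, 503, 184, 393, 80, ∅, ∅, ∅, ∅, ∅]

4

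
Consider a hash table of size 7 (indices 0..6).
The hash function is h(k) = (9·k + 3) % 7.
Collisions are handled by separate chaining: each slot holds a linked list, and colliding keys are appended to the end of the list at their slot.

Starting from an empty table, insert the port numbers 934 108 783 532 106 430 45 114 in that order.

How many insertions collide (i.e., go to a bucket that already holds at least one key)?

3

Insert 934: h=2, bucket 2 empty → new chain.
Insert 108: h=2, bucket 2 nonempty → append to chain.
Insert 783: h=1, bucket 1 empty → new chain.
Insert 532: h=3, bucket 3 empty → new chain.
Insert 106: h=5, bucket 5 empty → new chain.
Insert 430: h=2, bucket 2 nonempty → append to chain.
Insert 45: h=2, bucket 2 nonempty → append to chain.
Insert 114: h=0, bucket 0 empty → new chain.
Final buckets:
0: 114
1: 783
2: 934 -> 108 -> 430 -> 45
3: 532
4: ∅
5: 106
6: ∅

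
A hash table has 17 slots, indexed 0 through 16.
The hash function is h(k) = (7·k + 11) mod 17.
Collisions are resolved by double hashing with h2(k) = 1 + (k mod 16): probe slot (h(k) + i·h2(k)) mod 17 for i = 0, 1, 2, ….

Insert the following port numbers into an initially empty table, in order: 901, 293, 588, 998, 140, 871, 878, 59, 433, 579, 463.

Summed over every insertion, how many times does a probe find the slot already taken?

901 hashes to 11; slot 11 is free -> place at 11.
293 hashes to 5; slot 5 is free -> place at 5.
588 hashes to 13; slot 13 is free -> place at 13.
998 hashes to 10; slot 10 is free -> place at 10.
140 hashes to 5, h2=13; 5 taken -> place at 1.
871 hashes to 5, h2=8; 5,13 taken -> place at 4.
878 hashes to 3; slot 3 is free -> place at 3.
59 hashes to 16; slot 16 is free -> place at 16.
433 hashes to 16, h2=2; 16,1,3,5 taken -> place at 7.
579 hashes to 1, h2=4; 1,5 taken -> place at 9.
463 hashes to 5, h2=16; 5,4,3 taken -> place at 2.
Table: [—, 140, 463, 878, 871, 293, —, 433, —, 579, 998, 901, —, 588, —, —, 59]

12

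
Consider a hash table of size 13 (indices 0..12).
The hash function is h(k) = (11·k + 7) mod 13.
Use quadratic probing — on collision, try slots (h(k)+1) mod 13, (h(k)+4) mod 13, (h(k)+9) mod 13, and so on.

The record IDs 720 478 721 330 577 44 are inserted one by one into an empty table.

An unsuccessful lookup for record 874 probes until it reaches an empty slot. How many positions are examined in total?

Insert 720: h=10, slot 10 empty => index 10.
Insert 478: h=0, slot 0 empty => index 0.
Insert 721: h=8, slot 8 empty => index 8.
Insert 330: h=10, slot 10 occupied => index 11.
Insert 577: h=10, slots 10,11 occupied => index 1.
Insert 44: h=10, slots 10,11,1 occupied => index 6.
Table: [478, 577, —, —, —, —, 44, —, 721, —, 720, 330, —]
Lookup 874: h=1, probe 1,2 → slot 2 empty, not found.

2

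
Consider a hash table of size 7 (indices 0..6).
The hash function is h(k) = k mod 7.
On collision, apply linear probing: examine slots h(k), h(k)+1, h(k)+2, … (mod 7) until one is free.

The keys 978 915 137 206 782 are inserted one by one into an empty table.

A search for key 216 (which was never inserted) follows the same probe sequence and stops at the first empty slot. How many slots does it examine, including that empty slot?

Insert 978: h=5, slot 5 empty => index 5.
Insert 915: h=5, slot 5 occupied => index 6.
Insert 137: h=4, slot 4 empty => index 4.
Insert 206: h=3, slot 3 empty => index 3.
Insert 782: h=5, slots 5,6 occupied => index 0.
Table: [782, ∅, ∅, 206, 137, 978, 915]
Lookup 216: h=6, probe 6,0,1 → slot 1 empty, not found.

3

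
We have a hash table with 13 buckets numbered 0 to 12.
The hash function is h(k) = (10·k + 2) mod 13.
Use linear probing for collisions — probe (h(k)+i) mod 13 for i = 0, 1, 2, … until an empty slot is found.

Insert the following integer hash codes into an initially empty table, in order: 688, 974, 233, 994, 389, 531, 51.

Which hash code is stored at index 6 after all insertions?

688: h=5 -> slot 5
974: h=5, probe 5,6 -> slot 6
233: h=5, probe 5,6,7 -> slot 7
994: h=10 -> slot 10
389: h=5, probe 5,6,7,8 -> slot 8
531: h=8, probe 8,9 -> slot 9
51: h=5, probe 5,6,7,8,9,10,11 -> slot 11
Table: [—, —, —, —, —, 688, 974, 233, 389, 531, 994, 51, —]

974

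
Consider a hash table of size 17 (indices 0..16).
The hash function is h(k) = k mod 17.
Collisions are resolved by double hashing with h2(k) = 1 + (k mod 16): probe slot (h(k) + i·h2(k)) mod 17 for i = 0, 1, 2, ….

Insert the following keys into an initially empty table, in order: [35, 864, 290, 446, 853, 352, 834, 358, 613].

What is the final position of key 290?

4

35 hashes to 1; slot 1 is free → place at 1.
864 hashes to 14; slot 14 is free → place at 14.
290 hashes to 1, h2=3; 1 taken → place at 4.
446 hashes to 4, h2=15; 4 taken → place at 2.
853 hashes to 3; slot 3 is free → place at 3.
352 hashes to 12; slot 12 is free → place at 12.
834 hashes to 1, h2=3; 1,4 taken → place at 7.
358 hashes to 1, h2=7; 1 taken → place at 8.
613 hashes to 1, h2=6; 1,7 taken → place at 13.
Table: [-, 35, 446, 853, 290, -, -, 834, 358, -, -, -, 352, 613, 864, -, -]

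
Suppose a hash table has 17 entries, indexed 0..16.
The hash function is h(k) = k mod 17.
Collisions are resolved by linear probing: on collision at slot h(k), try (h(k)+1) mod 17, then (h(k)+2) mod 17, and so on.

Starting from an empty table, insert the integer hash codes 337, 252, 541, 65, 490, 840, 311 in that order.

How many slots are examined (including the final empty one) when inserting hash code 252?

Insert 337: h=14, slot 14 empty -> index 14.
Insert 252: h=14, slot 14 occupied -> index 15.
Insert 541: h=14, slots 14,15 occupied -> index 16.
Insert 65: h=14, slots 14,15,16 occupied -> index 0.
Insert 490: h=14, slots 14,15,16,0 occupied -> index 1.
Insert 840: h=7, slot 7 empty -> index 7.
Insert 311: h=5, slot 5 empty -> index 5.
Table: [65, 490, ∅, ∅, ∅, 311, ∅, 840, ∅, ∅, ∅, ∅, ∅, ∅, 337, 252, 541]

2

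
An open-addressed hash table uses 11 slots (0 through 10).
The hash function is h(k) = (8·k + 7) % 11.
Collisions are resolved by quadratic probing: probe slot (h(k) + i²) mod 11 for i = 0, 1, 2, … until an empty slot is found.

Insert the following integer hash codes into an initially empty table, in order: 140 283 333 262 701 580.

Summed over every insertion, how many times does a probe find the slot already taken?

140: h=5 => slot 5
283: h=5, probe 5,6 => slot 6
333: h=9 => slot 9
262: h=2 => slot 2
701: h=5, probe 5,6,9,3 => slot 3
580: h=5, probe 5,6,9,3,10 => slot 10
Table: [-, -, 262, 701, -, 140, 283, -, -, 333, 580]

8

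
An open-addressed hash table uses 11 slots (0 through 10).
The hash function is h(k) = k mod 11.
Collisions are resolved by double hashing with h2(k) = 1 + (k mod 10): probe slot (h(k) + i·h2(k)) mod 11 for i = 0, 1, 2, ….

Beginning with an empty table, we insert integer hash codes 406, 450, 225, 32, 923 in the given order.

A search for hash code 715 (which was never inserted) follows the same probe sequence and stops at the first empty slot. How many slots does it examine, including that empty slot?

2

Insert 406: h=10, slot 10 empty → index 10.
Insert 450: h=10, h2=1, slot 10 occupied → index 0.
Insert 225: h=5, slot 5 empty → index 5.
Insert 32: h=10, h2=3, slot 10 occupied → index 2.
Insert 923: h=10, h2=4, slot 10 occupied → index 3.
Table: [450, _, 32, 923, _, 225, _, _, _, _, 406]
Lookup 715: h=0, h2=6, probe 0,6 → slot 6 empty, not found.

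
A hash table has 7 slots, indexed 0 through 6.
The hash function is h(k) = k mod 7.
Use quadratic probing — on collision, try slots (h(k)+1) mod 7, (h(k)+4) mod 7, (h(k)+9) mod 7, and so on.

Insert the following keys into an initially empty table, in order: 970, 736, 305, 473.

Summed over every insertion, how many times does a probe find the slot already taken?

970: h=4 -> slot 4
736: h=1 -> slot 1
305: h=4, probe 4,5 -> slot 5
473: h=4, probe 4,5,1,6 -> slot 6
Table: [-, 736, -, -, 970, 305, 473]

4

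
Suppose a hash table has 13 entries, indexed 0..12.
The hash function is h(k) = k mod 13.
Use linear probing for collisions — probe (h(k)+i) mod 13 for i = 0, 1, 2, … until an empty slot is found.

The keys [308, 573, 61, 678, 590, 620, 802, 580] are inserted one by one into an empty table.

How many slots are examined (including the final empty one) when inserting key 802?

4

308 hashes to 9; slot 9 is free => place at 9.
573 hashes to 1; slot 1 is free => place at 1.
61 hashes to 9; 9 taken => place at 10.
678 hashes to 2; slot 2 is free => place at 2.
590 hashes to 5; slot 5 is free => place at 5.
620 hashes to 9; 9,10 taken => place at 11.
802 hashes to 9; 9,10,11 taken => place at 12.
580 hashes to 8; slot 8 is free => place at 8.
Table: [_, 573, 678, _, _, 590, _, _, 580, 308, 61, 620, 802]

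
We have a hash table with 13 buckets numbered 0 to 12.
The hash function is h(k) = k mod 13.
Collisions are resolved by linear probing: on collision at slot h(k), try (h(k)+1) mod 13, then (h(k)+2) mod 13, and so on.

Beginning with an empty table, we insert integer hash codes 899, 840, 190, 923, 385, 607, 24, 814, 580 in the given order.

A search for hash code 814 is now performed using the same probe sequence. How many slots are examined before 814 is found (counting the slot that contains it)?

7

899 hashes to 2; slot 2 is free → place at 2.
840 hashes to 8; slot 8 is free → place at 8.
190 hashes to 8; 8 taken → place at 9.
923 hashes to 0; slot 0 is free → place at 0.
385 hashes to 8; 8,9 taken → place at 10.
607 hashes to 9; 9,10 taken → place at 11.
24 hashes to 11; 11 taken → place at 12.
814 hashes to 8; 8,9,10,11,12,0 taken → place at 1.
580 hashes to 8; 8,9,10,11,12,0,1,2 taken → place at 3.
Table: [923, 814, 899, 580, ., ., ., ., 840, 190, 385, 607, 24]
Lookup 814: h=8, probe 8,9,10,11,12,0,1 → found at 1.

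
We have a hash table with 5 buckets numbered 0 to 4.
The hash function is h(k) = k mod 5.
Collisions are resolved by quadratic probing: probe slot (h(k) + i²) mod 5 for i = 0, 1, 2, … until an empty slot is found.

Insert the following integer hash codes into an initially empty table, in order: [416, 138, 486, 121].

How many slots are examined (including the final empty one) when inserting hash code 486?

Insert 416: h=1, slot 1 empty -> index 1.
Insert 138: h=3, slot 3 empty -> index 3.
Insert 486: h=1, slot 1 occupied -> index 2.
Insert 121: h=1, slots 1,2 occupied -> index 0.
Table: [121, 416, 486, 138, -]

2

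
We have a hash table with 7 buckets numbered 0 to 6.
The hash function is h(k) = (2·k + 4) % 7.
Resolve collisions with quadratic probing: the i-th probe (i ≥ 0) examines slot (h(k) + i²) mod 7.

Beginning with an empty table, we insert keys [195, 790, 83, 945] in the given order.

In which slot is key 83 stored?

Insert 195: h=2, slot 2 empty => index 2.
Insert 790: h=2, slot 2 occupied => index 3.
Insert 83: h=2, slots 2,3 occupied => index 6.
Insert 945: h=4, slot 4 empty => index 4.
Table: [-, -, 195, 790, 945, -, 83]

6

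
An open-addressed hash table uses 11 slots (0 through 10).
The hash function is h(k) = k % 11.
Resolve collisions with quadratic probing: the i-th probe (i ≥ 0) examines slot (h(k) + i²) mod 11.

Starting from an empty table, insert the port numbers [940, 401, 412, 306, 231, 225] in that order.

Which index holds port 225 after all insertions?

Insert 940: h=5, slot 5 empty => index 5.
Insert 401: h=5, slot 5 occupied => index 6.
Insert 412: h=5, slots 5,6 occupied => index 9.
Insert 306: h=9, slot 9 occupied => index 10.
Insert 231: h=0, slot 0 empty => index 0.
Insert 225: h=5, slots 5,6,9 occupied => index 3.
Table: [231, —, —, 225, —, 940, 401, —, —, 412, 306]

3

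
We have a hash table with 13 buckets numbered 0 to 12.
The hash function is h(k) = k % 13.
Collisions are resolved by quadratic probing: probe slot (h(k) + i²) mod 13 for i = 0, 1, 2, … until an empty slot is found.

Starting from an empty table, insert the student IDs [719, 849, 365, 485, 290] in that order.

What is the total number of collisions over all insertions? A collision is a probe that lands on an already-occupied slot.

6

Insert 719: h=4, slot 4 empty => index 4.
Insert 849: h=4, slot 4 occupied => index 5.
Insert 365: h=1, slot 1 empty => index 1.
Insert 485: h=4, slots 4,5 occupied => index 8.
Insert 290: h=4, slots 4,5,8 occupied => index 0.
Table: [290, 365, _, _, 719, 849, _, _, 485, _, _, _, _]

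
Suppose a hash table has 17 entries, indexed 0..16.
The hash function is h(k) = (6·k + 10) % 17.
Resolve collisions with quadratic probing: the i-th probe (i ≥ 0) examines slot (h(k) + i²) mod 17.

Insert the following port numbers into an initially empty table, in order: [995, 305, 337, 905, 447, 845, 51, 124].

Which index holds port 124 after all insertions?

7

995: h=13 => slot 13
305: h=4 => slot 4
337: h=9 => slot 9
905: h=0 => slot 0
447: h=6 => slot 6
845: h=14 => slot 14
51: h=10 => slot 10
124: h=6, probe 6,7 => slot 7
Table: [905, —, —, —, 305, —, 447, 124, —, 337, 51, —, —, 995, 845, —, —]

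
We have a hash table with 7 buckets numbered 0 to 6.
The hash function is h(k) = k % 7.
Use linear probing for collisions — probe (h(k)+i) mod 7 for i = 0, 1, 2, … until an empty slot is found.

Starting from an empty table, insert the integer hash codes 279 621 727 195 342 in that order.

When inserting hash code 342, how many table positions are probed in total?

4

279: h=6 => slot 6
621: h=5 => slot 5
727: h=6, probe 6,0 => slot 0
195: h=6, probe 6,0,1 => slot 1
342: h=6, probe 6,0,1,2 => slot 2
Table: [727, 195, 342, _, _, 621, 279]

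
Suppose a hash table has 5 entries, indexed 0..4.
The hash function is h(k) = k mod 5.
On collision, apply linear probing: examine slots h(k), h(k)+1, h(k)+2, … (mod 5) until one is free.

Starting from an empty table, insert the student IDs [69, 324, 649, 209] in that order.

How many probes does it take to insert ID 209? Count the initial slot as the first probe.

69 hashes to 4; slot 4 is free → place at 4.
324 hashes to 4; 4 taken → place at 0.
649 hashes to 4; 4,0 taken → place at 1.
209 hashes to 4; 4,0,1 taken → place at 2.
Table: [324, 649, 209, ., 69]

4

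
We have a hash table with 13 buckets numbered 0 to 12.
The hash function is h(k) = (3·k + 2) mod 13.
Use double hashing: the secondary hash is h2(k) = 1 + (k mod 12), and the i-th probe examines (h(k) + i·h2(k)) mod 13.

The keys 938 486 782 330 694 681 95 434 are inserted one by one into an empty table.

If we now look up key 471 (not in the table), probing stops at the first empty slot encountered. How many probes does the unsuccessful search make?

938 hashes to 8; slot 8 is free -> place at 8.
486 hashes to 4; slot 4 is free -> place at 4.
782 hashes to 8, h2=3; 8 taken -> place at 11.
330 hashes to 4, h2=7; 4,11 taken -> place at 5.
694 hashes to 4, h2=11; 4 taken -> place at 2.
681 hashes to 4, h2=10; 4 taken -> place at 1.
95 hashes to 1, h2=12; 1 taken -> place at 0.
434 hashes to 4, h2=3; 4 taken -> place at 7.
Table: [95, 681, 694, ∅, 486, 330, ∅, 434, 938, ∅, ∅, 782, ∅]
Lookup 471: h=11, h2=4, probe 11,2,6 → slot 6 empty, not found.

3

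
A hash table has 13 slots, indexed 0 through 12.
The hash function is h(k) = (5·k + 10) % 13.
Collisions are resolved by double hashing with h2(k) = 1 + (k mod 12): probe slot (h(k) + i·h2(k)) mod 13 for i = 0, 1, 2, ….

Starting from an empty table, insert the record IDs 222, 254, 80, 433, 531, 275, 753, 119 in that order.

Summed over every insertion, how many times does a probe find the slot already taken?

Insert 222: h=2, slot 2 empty => index 2.
Insert 254: h=6, slot 6 empty => index 6.
Insert 80: h=7, slot 7 empty => index 7.
Insert 433: h=4, slot 4 empty => index 4.
Insert 531: h=0, slot 0 empty => index 0.
Insert 275: h=7, h2=12, slots 7,6 occupied => index 5.
Insert 753: h=5, h2=10, slots 5,2 occupied => index 12.
Insert 119: h=7, h2=12, slots 7,6,5,4 occupied => index 3.
Table: [531, —, 222, 119, 433, 275, 254, 80, —, —, —, —, 753]

8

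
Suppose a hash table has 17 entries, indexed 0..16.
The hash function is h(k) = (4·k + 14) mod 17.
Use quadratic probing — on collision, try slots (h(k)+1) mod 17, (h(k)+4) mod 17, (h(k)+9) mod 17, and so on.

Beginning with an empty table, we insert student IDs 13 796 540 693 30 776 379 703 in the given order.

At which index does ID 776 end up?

Insert 13: h=15, slot 15 empty => index 15.
Insert 796: h=2, slot 2 empty => index 2.
Insert 540: h=15, slot 15 occupied => index 16.
Insert 693: h=15, slots 15,16,2 occupied => index 7.
Insert 30: h=15, slots 15,16,2,7 occupied => index 14.
Insert 776: h=7, slot 7 occupied => index 8.
Insert 379: h=0, slot 0 empty => index 0.
Insert 703: h=4, slot 4 empty => index 4.
Table: [379, _, 796, _, 703, _, _, 693, 776, _, _, _, _, _, 30, 13, 540]

8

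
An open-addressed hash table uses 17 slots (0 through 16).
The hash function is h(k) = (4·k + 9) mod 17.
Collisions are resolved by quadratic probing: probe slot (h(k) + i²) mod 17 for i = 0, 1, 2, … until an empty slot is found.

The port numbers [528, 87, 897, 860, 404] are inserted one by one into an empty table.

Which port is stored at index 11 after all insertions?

404

528 hashes to 13; slot 13 is free → place at 13.
87 hashes to 0; slot 0 is free → place at 0.
897 hashes to 10; slot 10 is free → place at 10.
860 hashes to 15; slot 15 is free → place at 15.
404 hashes to 10; 10 taken → place at 11.
Table: [87, _, _, _, _, _, _, _, _, _, 897, 404, _, 528, _, 860, _]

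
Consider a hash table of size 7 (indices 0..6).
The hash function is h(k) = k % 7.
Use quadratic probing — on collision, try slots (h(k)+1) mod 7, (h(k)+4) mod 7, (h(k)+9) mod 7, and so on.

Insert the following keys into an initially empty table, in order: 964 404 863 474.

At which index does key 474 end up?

964 hashes to 5; slot 5 is free => place at 5.
404 hashes to 5; 5 taken => place at 6.
863 hashes to 2; slot 2 is free => place at 2.
474 hashes to 5; 5,6,2 taken => place at 0.
Table: [474, ., 863, ., ., 964, 404]

0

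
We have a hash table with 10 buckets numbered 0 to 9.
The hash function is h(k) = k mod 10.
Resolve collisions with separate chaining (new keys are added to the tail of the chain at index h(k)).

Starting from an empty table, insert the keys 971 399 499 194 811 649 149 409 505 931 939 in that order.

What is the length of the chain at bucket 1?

3

971 -> bucket 1
399 -> bucket 9
499 -> bucket 9 (collision)
194 -> bucket 4
811 -> bucket 1 (collision)
649 -> bucket 9 (collision)
149 -> bucket 9 (collision)
409 -> bucket 9 (collision)
505 -> bucket 5
931 -> bucket 1 (collision)
939 -> bucket 9 (collision)
Final buckets:
0: _
1: 971 -> 811 -> 931
2: _
3: _
4: 194
5: 505
6: _
7: _
8: _
9: 399 -> 499 -> 649 -> 149 -> 409 -> 939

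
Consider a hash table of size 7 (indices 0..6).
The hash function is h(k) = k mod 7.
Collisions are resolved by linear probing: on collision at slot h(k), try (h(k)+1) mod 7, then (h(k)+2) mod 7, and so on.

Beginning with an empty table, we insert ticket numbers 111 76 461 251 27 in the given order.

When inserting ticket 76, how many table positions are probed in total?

111 hashes to 6; slot 6 is free -> place at 6.
76 hashes to 6; 6 taken -> place at 0.
461 hashes to 6; 6,0 taken -> place at 1.
251 hashes to 6; 6,0,1 taken -> place at 2.
27 hashes to 6; 6,0,1,2 taken -> place at 3.
Table: [76, 461, 251, 27, ., ., 111]

2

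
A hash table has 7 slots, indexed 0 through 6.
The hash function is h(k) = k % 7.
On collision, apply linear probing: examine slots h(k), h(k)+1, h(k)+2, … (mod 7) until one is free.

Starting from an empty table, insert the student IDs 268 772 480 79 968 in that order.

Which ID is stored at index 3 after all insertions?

772

268 hashes to 2; slot 2 is free => place at 2.
772 hashes to 2; 2 taken => place at 3.
480 hashes to 4; slot 4 is free => place at 4.
79 hashes to 2; 2,3,4 taken => place at 5.
968 hashes to 2; 2,3,4,5 taken => place at 6.
Table: [_, _, 268, 772, 480, 79, 968]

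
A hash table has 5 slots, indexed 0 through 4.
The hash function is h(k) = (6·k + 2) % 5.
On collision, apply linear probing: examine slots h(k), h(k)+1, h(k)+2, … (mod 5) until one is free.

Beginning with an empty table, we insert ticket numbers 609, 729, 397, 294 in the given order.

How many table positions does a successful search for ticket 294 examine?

609: h=1 -> slot 1
729: h=1, probe 1,2 -> slot 2
397: h=4 -> slot 4
294: h=1, probe 1,2,3 -> slot 3
Table: [., 609, 729, 294, 397]
Lookup 294: h=1, probe 1,2,3 → found at 3.

3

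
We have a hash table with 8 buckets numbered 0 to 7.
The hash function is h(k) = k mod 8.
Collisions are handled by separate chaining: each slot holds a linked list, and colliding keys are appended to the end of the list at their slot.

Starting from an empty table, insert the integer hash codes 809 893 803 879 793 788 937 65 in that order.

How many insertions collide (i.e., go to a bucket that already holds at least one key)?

Insert 809: h=1, bucket 1 empty -> new chain.
Insert 893: h=5, bucket 5 empty -> new chain.
Insert 803: h=3, bucket 3 empty -> new chain.
Insert 879: h=7, bucket 7 empty -> new chain.
Insert 793: h=1, bucket 1 nonempty -> append to chain.
Insert 788: h=4, bucket 4 empty -> new chain.
Insert 937: h=1, bucket 1 nonempty -> append to chain.
Insert 65: h=1, bucket 1 nonempty -> append to chain.
Final buckets:
0: ∅
1: 809 -> 793 -> 937 -> 65
2: ∅
3: 803
4: 788
5: 893
6: ∅
7: 879

3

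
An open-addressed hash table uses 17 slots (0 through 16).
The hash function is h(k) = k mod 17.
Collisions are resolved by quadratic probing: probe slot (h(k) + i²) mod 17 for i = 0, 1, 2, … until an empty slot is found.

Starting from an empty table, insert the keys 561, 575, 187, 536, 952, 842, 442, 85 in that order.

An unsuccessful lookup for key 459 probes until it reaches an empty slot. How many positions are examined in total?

561: h=0 → slot 0
575: h=14 → slot 14
187: h=0, probe 0,1 → slot 1
536: h=9 → slot 9
952: h=0, probe 0,1,4 → slot 4
842: h=9, probe 9,10 → slot 10
442: h=0, probe 0,1,4,9,16 → slot 16
85: h=0, probe 0,1,4,9,16,8 → slot 8
Table: [561, 187, ∅, ∅, 952, ∅, ∅, ∅, 85, 536, 842, ∅, ∅, ∅, 575, ∅, 442]
Lookup 459: h=0, probe 0,1,4,9,16,8,2 → slot 2 empty, not found.

7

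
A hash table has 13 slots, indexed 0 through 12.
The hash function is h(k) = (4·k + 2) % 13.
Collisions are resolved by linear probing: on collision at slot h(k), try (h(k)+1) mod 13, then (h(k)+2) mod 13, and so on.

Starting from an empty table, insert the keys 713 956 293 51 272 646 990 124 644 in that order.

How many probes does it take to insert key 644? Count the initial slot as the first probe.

5

Insert 713: h=7, slot 7 empty → index 7.
Insert 956: h=4, slot 4 empty → index 4.
Insert 293: h=4, slot 4 occupied → index 5.
Insert 51: h=11, slot 11 empty → index 11.
Insert 272: h=11, slot 11 occupied → index 12.
Insert 646: h=12, slot 12 occupied → index 0.
Insert 990: h=10, slot 10 empty → index 10.
Insert 124: h=4, slots 4,5 occupied → index 6.
Insert 644: h=4, slots 4,5,6,7 occupied → index 8.
Table: [646, ., ., ., 956, 293, 124, 713, 644, ., 990, 51, 272]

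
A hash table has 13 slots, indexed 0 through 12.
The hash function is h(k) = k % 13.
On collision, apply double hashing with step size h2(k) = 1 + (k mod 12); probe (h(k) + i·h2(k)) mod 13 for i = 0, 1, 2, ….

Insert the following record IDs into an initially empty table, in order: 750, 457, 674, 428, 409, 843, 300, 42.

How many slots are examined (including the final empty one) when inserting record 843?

Insert 750: h=9, slot 9 empty => index 9.
Insert 457: h=2, slot 2 empty => index 2.
Insert 674: h=11, slot 11 empty => index 11.
Insert 428: h=12, slot 12 empty => index 12.
Insert 409: h=6, slot 6 empty => index 6.
Insert 843: h=11, h2=4, slots 11,2,6 occupied => index 10.
Insert 300: h=1, slot 1 empty => index 1.
Insert 42: h=3, slot 3 empty => index 3.
Table: [-, 300, 457, 42, -, -, 409, -, -, 750, 843, 674, 428]

4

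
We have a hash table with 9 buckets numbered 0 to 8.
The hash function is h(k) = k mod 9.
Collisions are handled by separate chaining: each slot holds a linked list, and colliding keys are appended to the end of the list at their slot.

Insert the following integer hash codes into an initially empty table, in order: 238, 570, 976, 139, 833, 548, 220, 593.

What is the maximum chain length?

238 -> bucket 4
570 -> bucket 3
976 -> bucket 4 (collision)
139 -> bucket 4 (collision)
833 -> bucket 5
548 -> bucket 8
220 -> bucket 4 (collision)
593 -> bucket 8 (collision)
Final buckets:
0: ∅
1: ∅
2: ∅
3: 570
4: 238 -> 976 -> 139 -> 220
5: 833
6: ∅
7: ∅
8: 548 -> 593

4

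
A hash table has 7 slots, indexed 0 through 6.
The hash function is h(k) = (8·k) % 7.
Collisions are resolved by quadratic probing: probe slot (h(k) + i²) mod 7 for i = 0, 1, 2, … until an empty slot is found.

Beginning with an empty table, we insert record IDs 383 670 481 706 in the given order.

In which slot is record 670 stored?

383 hashes to 5; slot 5 is free → place at 5.
670 hashes to 5; 5 taken → place at 6.
481 hashes to 5; 5,6 taken → place at 2.
706 hashes to 6; 6 taken → place at 0.
Table: [706, ., 481, ., ., 383, 670]

6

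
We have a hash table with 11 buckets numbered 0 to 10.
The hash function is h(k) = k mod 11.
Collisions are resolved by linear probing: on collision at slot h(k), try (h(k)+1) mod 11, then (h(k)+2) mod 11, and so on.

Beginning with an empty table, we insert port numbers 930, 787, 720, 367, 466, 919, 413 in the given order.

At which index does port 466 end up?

8

930 hashes to 6; slot 6 is free → place at 6.
787 hashes to 6; 6 taken → place at 7.
720 hashes to 5; slot 5 is free → place at 5.
367 hashes to 4; slot 4 is free → place at 4.
466 hashes to 4; 4,5,6,7 taken → place at 8.
919 hashes to 6; 6,7,8 taken → place at 9.
413 hashes to 6; 6,7,8,9 taken → place at 10.
Table: [., ., ., ., 367, 720, 930, 787, 466, 919, 413]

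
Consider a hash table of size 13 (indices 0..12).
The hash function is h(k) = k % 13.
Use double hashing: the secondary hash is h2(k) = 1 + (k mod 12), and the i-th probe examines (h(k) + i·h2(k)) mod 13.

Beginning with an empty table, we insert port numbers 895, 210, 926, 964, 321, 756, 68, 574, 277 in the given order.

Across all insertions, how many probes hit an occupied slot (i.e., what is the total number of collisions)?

Insert 895: h=11, slot 11 empty -> index 11.
Insert 210: h=2, slot 2 empty -> index 2.
Insert 926: h=3, slot 3 empty -> index 3.
Insert 964: h=2, h2=5, slot 2 occupied -> index 7.
Insert 321: h=9, slot 9 empty -> index 9.
Insert 756: h=2, h2=1, slots 2,3 occupied -> index 4.
Insert 68: h=3, h2=9, slot 3 occupied -> index 12.
Insert 574: h=2, h2=11, slot 2 occupied -> index 0.
Insert 277: h=4, h2=2, slot 4 occupied -> index 6.
Table: [574, _, 210, 926, 756, _, 277, 964, _, 321, _, 895, 68]

6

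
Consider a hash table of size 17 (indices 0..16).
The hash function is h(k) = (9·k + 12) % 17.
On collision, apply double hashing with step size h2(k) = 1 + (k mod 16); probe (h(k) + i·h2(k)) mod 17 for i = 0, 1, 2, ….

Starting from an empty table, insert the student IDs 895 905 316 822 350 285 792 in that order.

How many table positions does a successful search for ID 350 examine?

895 hashes to 9; slot 9 is free => place at 9.
905 hashes to 14; slot 14 is free => place at 14.
316 hashes to 0; slot 0 is free => place at 0.
822 hashes to 15; slot 15 is free => place at 15.
350 hashes to 0, h2=15; 0,15 taken => place at 13.
285 hashes to 10; slot 10 is free => place at 10.
792 hashes to 0, h2=9; 0,9 taken => place at 1.
Table: [316, 792, ∅, ∅, ∅, ∅, ∅, ∅, ∅, 895, 285, ∅, ∅, 350, 905, 822, ∅]
Lookup 350: h=0, h2=15, probe 0,15,13 → found at 13.

3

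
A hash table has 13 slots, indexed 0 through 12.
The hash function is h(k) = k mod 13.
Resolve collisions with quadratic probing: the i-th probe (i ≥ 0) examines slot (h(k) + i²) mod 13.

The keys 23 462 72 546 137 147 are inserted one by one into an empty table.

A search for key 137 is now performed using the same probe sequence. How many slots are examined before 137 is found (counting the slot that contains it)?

3

Insert 23: h=10, slot 10 empty → index 10.
Insert 462: h=7, slot 7 empty → index 7.
Insert 72: h=7, slot 7 occupied → index 8.
Insert 546: h=0, slot 0 empty → index 0.
Insert 137: h=7, slots 7,8 occupied → index 11.
Insert 147: h=4, slot 4 empty → index 4.
Table: [546, -, -, -, 147, -, -, 462, 72, -, 23, 137, -]
Lookup 137: h=7, probe 7,8,11 → found at 11.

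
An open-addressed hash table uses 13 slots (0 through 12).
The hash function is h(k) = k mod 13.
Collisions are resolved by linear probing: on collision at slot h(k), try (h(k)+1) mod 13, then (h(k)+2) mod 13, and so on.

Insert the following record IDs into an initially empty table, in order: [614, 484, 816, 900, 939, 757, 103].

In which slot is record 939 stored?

614: h=3 -> slot 3
484: h=3, probe 3,4 -> slot 4
816: h=10 -> slot 10
900: h=3, probe 3,4,5 -> slot 5
939: h=3, probe 3,4,5,6 -> slot 6
757: h=3, probe 3,4,5,6,7 -> slot 7
103: h=12 -> slot 12
Table: [—, —, —, 614, 484, 900, 939, 757, —, —, 816, —, 103]

6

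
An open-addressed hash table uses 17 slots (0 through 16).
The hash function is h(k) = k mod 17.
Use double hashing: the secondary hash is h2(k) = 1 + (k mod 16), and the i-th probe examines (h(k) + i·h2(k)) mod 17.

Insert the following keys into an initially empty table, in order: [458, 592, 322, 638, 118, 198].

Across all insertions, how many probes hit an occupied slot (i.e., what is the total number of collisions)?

458: h=16 => slot 16
592: h=14 => slot 14
322: h=16, h2=3, probe 16,2 => slot 2
638: h=9 => slot 9
118: h=16, h2=7, probe 16,6 => slot 6
198: h=11 => slot 11
Table: [—, —, 322, —, —, —, 118, —, —, 638, —, 198, —, —, 592, —, 458]

2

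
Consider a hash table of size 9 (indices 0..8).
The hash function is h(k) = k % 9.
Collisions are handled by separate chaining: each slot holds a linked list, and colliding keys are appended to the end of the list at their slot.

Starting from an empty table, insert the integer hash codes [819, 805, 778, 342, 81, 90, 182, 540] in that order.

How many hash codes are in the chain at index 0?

819 -> bucket 0
805 -> bucket 4
778 -> bucket 4 (collision)
342 -> bucket 0 (collision)
81 -> bucket 0 (collision)
90 -> bucket 0 (collision)
182 -> bucket 2
540 -> bucket 0 (collision)
Final buckets:
0: 819 -> 342 -> 81 -> 90 -> 540
1: _
2: 182
3: _
4: 805 -> 778
5: _
6: _
7: _
8: _

5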